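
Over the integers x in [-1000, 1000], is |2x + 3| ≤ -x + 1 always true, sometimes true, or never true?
Holds at x = -1: LHS = |2·(-1) + 3| = |1| = 1, RHS = -(-1) + 1 = 2; 1 ≤ 2 — holds
Fails at x = 0: LHS = |2·0 + 3| = |3| = 3, RHS = -0 + 1 = 1; 3 ≤ 1 — FAILS
It is satisfied by some integers in the range but not all.

Answer: Sometimes true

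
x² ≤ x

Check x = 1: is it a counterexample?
Substitute x = 1 into the relation:
x = 1: LHS = 1² = 1; 1 ≤ 1 — holds

The claim holds here, so x = 1 is not a counterexample. (A counterexample exists elsewhere, e.g. x = -1.)

Answer: No, x = 1 is not a counterexample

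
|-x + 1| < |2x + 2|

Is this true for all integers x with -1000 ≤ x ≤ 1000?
The claim fails at x = -1:
x = -1: LHS = |-(-1) + 1| = |2| = 2, RHS = |2·(-1) + 2| = |0| = 0; 2 < 0 — FAILS

Because a single integer refutes it, the statement is false.

Answer: False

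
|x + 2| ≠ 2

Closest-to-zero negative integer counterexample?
Testing negative integers from -1 downward:
x = -1: LHS = |(-1) + 2| = |1| = 1; 1 ≠ 2 — holds
x = -2: LHS = |(-2) + 2| = |0| = 0; 0 ≠ 2 — holds
x = -3: LHS = |(-3) + 2| = |-1| = 1; 1 ≠ 2 — holds
x = -4: LHS = |(-4) + 2| = |-2| = 2; 2 ≠ 2 — FAILS  ← closest negative counterexample to 0

Answer: x = -4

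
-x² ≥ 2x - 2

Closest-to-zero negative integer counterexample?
Testing negative integers from -1 downward:
x = -1: LHS = -(-1)² = -1, RHS = 2·(-1) - 2 = -4; -1 ≥ -4 — holds
x = -2: LHS = -(-2)² = -4, RHS = 2·(-2) - 2 = -6; -4 ≥ -6 — holds
x = -3: LHS = -(-3)² = -9, RHS = 2·(-3) - 2 = -8; -9 ≥ -8 — FAILS  ← closest negative counterexample to 0

Answer: x = -3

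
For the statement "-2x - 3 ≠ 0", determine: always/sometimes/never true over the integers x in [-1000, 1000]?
Track d = LHS − RHS over the integers in [-1000, 1000]. Equality would need d = 0, but d changes sign only between consecutive integers, jumping over 0:
x = -2: LHS = -2·(-2) - 3 = 1; 1 ≠ 0 — holds  (d = 1)
x = -1: LHS = -2·(-1) - 3 = -1; -1 ≠ 0 — holds  (d = -1)
Away from these crossings d keeps a constant sign, and checking every integer in [-1000, 1000] confirms d ≠ 0 throughout. Hence the two sides are never equal, so the relation holds for every integer in [-1000, 1000].

No counterexample exists.

Answer: Always true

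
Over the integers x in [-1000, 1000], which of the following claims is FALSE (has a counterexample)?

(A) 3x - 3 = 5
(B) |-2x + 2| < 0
(A) x = 0: LHS = 3·0 - 3 = -3; -3 = 5 — FAILS
(B) x = 0: LHS = |-2·0 + 2| = |2| = 2; 2 < 0 — FAILS

Answer: Both A and B are false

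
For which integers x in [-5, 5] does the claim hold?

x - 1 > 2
Holds for: {4, 5}
Fails for: {-5, -4, -3, -2, -1, 0, 1, 2, 3}

Answer: {4, 5}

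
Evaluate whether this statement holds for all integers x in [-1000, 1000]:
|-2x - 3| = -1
The claim fails at x = 0:
x = 0: LHS = |-2·0 - 3| = |-3| = 3; 3 = -1 — FAILS

Because a single integer refutes it, the statement is false.

Answer: False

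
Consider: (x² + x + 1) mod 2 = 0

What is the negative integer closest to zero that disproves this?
Testing negative integers from -1 downward:
x = -1: LHS = ((-1)² + (-1) + 1) mod 2 = 1 mod 2 = 1; 1 = 0 — FAILS  ← closest negative counterexample to 0

Answer: x = -1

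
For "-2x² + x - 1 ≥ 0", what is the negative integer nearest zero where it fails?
Testing negative integers from -1 downward:
x = -1: LHS = -2·(-1)² + (-1) - 1 = -4; -4 ≥ 0 — FAILS  ← closest negative counterexample to 0

Answer: x = -1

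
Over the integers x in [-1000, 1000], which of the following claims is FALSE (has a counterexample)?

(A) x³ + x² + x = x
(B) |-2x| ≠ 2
(A) x = 1: LHS = 1³ + 1² + 1 = 3; 3 = 1 — FAILS
(B) x = 1: LHS = |-2·1| = |-2| = 2; 2 ≠ 2 — FAILS

Answer: Both A and B are false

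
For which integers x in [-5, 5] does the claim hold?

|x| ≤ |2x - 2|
Holds for: {-5, -4, -3, -2, -1, 0, 2, 3, 4, 5}
Fails for: {1}

Answer: {-5, -4, -3, -2, -1, 0, 2, 3, 4, 5}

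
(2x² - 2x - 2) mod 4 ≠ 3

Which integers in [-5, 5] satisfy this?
For a polynomial with integer coefficients, its value mod 4 depends only on x mod 4, so it suffices to check one representative of each residue class, x = 0, 1, 2, 3:
x = 0: LHS = (2·0² - 2·0 - 2) mod 4 = (-2) mod 4 = 2; 2 ≠ 3 — holds
x = 1: LHS = (2·1² - 2·1 - 2) mod 4 = (-2) mod 4 = 2; 2 ≠ 3 — holds
x = 2: LHS = (2·2² - 2·2 - 2) mod 4 = 2 mod 4 = 2; 2 ≠ 3 — holds
x = 3: LHS = (2·3² - 2·3 - 2) mod 4 = 10 mod 4 = 2; 2 ≠ 3 — holds
The relation holds in every residue class, so the relation holds for every integer in [-5, 5].

Answer: All integers in [-5, 5]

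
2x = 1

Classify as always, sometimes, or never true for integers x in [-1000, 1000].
Track d = LHS − RHS over the integers in [-1000, 1000]. Equality would need d = 0, but d changes sign only between consecutive integers, jumping over 0:
x = 0: LHS = 2·0 = 0; 0 = 1 — FAILS  (d = -1)
x = 1: LHS = 2·1 = 2; 2 = 1 — FAILS  (d = 1)
Away from these crossings d keeps a constant sign, and checking every integer in [-1000, 1000] confirms d ≠ 0 throughout. Hence the two sides are never equal, so the claimed relation (=) fails for every integer in [-1000, 1000].

No integer in the range satisfies it.

Answer: Never true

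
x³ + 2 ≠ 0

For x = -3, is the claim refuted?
Substitute x = -3 into the relation:
x = -3: LHS = (-3)³ + 2 = -25; -25 ≠ 0 — holds

The relation holds at x = -3, so it is not a counterexample.

Answer: No, x = -3 is not a counterexample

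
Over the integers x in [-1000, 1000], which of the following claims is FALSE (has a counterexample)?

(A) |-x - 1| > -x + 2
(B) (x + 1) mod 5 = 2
(A) x = 0: LHS = |-0 - 1| = |-1| = 1, RHS = -0 + 2 = 2; 1 > 2 — FAILS
(B) x = 0: LHS = (0 + 1) mod 5 = 1 mod 5 = 1; 1 = 2 — FAILS

Answer: Both A and B are false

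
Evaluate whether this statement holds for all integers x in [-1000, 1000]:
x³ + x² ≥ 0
The claim fails at x = -2:
x = -2: LHS = (-2)³ + (-2)² = -4; -4 ≥ 0 — FAILS

Because a single integer refutes it, the statement is false.

Answer: False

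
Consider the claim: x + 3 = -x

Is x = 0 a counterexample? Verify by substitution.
Substitute x = 0 into the relation:
x = 0: LHS = 0 + 3 = 3, RHS = -0 = 0; 3 = 0 — FAILS

Since the claim fails at x = 0, this value is a counterexample.

Answer: Yes, x = 0 is a counterexample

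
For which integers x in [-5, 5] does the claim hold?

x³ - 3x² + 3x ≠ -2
Track d = LHS − RHS over the integers in [-5, 5]. Equality would need d = 0, but d changes sign only between consecutive integers, jumping over 0:
x = -1: LHS = (-1)³ - 3·(-1)² + 3·(-1) = -7; -7 ≠ -2 — holds  (d = -5)
x = 0: LHS = 0³ - 3·0² + 3·0 = 0; 0 ≠ -2 — holds  (d = 2)
Away from these crossings d keeps a constant sign, and checking every integer in [-5, 5] confirms d ≠ 0 throughout. Hence the two sides are never equal, so the relation holds for every integer in [-5, 5].

Answer: All integers in [-5, 5]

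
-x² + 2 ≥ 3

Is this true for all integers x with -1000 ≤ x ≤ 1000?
The claim fails at x = 0:
x = 0: LHS = -0² + 2 = 2; 2 ≥ 3 — FAILS

Because a single integer refutes it, the statement is false.

Answer: False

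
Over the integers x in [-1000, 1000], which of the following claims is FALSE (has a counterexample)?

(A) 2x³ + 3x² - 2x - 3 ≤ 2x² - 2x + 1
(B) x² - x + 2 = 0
(A) x = 2: LHS = 2·2³ + 3·2² - 2·2 - 3 = 21, RHS = 2·2² - 2·2 + 1 = 5; 21 ≤ 5 — FAILS
(B) x = 0: LHS = 0² - 0 + 2 = 2; 2 = 0 — FAILS

Answer: Both A and B are false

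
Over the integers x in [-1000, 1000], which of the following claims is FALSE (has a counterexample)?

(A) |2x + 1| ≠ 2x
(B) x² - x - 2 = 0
(A) Over all integers in [-1000, 1000], LHS − RHS is always positive; it is smallest at x = 0, where it equals 1:
x = 0: LHS = |2·0 + 1| = |1| = 1, RHS = 2·0 = 0; 1 ≠ 0 — holds
At the ends of the range:
x = -1000: LHS = |2·(-1000) + 1| = |-1999| = 1999, RHS = 2·(-1000) = -2000; 1999 ≠ -2000 — holds
x = 1000: LHS = |2·1000 + 1| = |2001| = 2001, RHS = 2·1000 = 2000; 2001 ≠ 2000 — holds
Hence LHS − RHS is never 0, i.e. the two sides are never equal, so the relation holds for every integer in [-1000, 1000].

(B) x = 0: LHS = 0² - 0 - 2 = -2; -2 = 0 — FAILS

Only (B) has a counterexample.

Answer: B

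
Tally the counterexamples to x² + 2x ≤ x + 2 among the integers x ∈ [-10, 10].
Counterexamples in [-10, 10]: {-10, -9, -8, -7, -6, -5, -4, -3, 2, 3, 4, 5, 6, 7, 8, 9, 10}.

Counting them gives 17 values.

Answer: 17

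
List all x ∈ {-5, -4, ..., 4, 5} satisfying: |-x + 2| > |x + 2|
Holds for: {-5, -4, -3, -2, -1}
Fails for: {0, 1, 2, 3, 4, 5}

Answer: {-5, -4, -3, -2, -1}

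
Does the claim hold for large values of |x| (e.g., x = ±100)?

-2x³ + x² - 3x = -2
x = 100: LHS = -2·100³ + 100² - 3·100 = -1990300; -1990300 = -2 — FAILS
x = -100: LHS = -2·(-100)³ + (-100)² - 3·(-100) = 2010300; 2010300 = -2 — FAILS

Answer: No, fails for both x = 100 and x = -100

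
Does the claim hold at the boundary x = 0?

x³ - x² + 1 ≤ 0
x = 0: LHS = 0³ - 0² + 1 = 1; 1 ≤ 0 — FAILS

The relation fails at x = 0, so x = 0 is a counterexample.

Answer: No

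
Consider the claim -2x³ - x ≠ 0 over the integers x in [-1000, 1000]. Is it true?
The claim fails at x = 0:
x = 0: LHS = -2·0³ - 0 = 0; 0 ≠ 0 — FAILS

Because a single integer refutes it, the statement is false.

Answer: False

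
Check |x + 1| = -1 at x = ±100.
x = 100: LHS = |100 + 1| = |101| = 101; 101 = -1 — FAILS
x = -100: LHS = |(-100) + 1| = |-99| = 99; 99 = -1 — FAILS

Answer: No, fails for both x = 100 and x = -100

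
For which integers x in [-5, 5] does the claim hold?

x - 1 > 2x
Holds for: {-5, -4, -3, -2}
Fails for: {-1, 0, 1, 2, 3, 4, 5}

Answer: {-5, -4, -3, -2}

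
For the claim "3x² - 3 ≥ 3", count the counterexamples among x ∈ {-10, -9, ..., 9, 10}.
Counterexamples in [-10, 10]: {-1, 0, 1}.

Counting them gives 3 values.

Answer: 3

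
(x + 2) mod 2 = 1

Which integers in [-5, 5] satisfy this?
Holds for: {-5, -3, -1, 1, 3, 5}
Fails for: {-4, -2, 0, 2, 4}

Answer: {-5, -3, -1, 1, 3, 5}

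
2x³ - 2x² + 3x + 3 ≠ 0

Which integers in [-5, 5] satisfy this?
Track d = LHS − RHS over the integers in [-5, 5]. Equality would need d = 0, but d changes sign only between consecutive integers, jumping over 0:
x = -1: LHS = 2·(-1)³ - 2·(-1)² + 3·(-1) + 3 = -4; -4 ≠ 0 — holds  (d = -4)
x = 0: LHS = 2·0³ - 2·0² + 3·0 + 3 = 3; 3 ≠ 0 — holds  (d = 3)
Away from these crossings d keeps a constant sign, and checking every integer in [-5, 5] confirms d ≠ 0 throughout. Hence the two sides are never equal, so the relation holds for every integer in [-5, 5].

Answer: All integers in [-5, 5]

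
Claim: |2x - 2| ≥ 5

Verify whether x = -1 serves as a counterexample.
Substitute x = -1 into the relation:
x = -1: LHS = |2·(-1) - 2| = |-4| = 4; 4 ≥ 5 — FAILS

Since the claim fails at x = -1, this value is a counterexample.

Answer: Yes, x = -1 is a counterexample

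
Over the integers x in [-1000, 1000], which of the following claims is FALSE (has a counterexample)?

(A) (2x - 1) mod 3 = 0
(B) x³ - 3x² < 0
(A) x = 0: LHS = (2·0 - 1) mod 3 = (-1) mod 3 = 2; 2 = 0 — FAILS
(B) x = 0: LHS = 0³ - 3·0² = 0; 0 < 0 — FAILS

Answer: Both A and B are false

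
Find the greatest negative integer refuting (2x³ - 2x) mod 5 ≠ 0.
Testing negative integers from -1 downward:
x = -1: LHS = (2·(-1)³ - 2·(-1)) mod 5 = 0 mod 5 = 0; 0 ≠ 0 — FAILS  ← closest negative counterexample to 0

Answer: x = -1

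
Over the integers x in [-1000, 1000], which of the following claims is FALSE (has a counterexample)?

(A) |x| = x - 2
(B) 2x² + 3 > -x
(A) x = 0: LHS = |0| = 0, RHS = 0 - 2 = -2; 0 = -2 — FAILS

(B) Over all integers in [-1000, 1000], LHS − RHS is smallest at x = 0, where it equals 3:
x = 0: LHS = 2·0² + 3 = 3, RHS = -0 = 0; 3 > 0 — holds
At the ends of the range:
x = -1000: LHS = 2·(-1000)² + 3 = 2000003, RHS = -(-1000) = 1000; 2000003 > 1000 — holds
x = 1000: LHS = 2·1000² + 3 = 2000003; 2000003 > -1000 — holds
Hence LHS − RHS is never zero or negative, i.e. LHS > RHS throughout, so the relation holds for every integer in [-1000, 1000].

Only (A) has a counterexample.

Answer: A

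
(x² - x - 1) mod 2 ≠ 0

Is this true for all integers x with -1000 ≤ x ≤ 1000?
For a polynomial with integer coefficients, its value mod 2 depends only on x mod 2, so it suffices to check one representative of each residue class, x = 0, 1:
x = 0: LHS = (0² - 0 - 1) mod 2 = (-1) mod 2 = 1; 1 ≠ 0 — holds
x = 1: LHS = (1² - 1 - 1) mod 2 = (-1) mod 2 = 1; 1 ≠ 0 — holds
The relation holds in every residue class, so the relation holds for every integer in [-1000, 1000].

No counterexample exists.

Answer: True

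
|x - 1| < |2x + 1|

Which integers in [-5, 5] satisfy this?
Holds for: {-5, -4, -3, 1, 2, 3, 4, 5}
Fails for: {-2, -1, 0}

Answer: {-5, -4, -3, 1, 2, 3, 4, 5}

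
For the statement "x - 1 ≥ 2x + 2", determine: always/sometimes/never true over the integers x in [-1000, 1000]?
Holds at x = -3: LHS = (-3) - 1 = -4, RHS = 2·(-3) + 2 = -4; -4 ≥ -4 — holds
Fails at x = 0: LHS = 0 - 1 = -1, RHS = 2·0 + 2 = 2; -1 ≥ 2 — FAILS
It is satisfied by some integers in the range but not all.

Answer: Sometimes true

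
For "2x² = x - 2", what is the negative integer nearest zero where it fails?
Testing negative integers from -1 downward:
x = -1: LHS = 2·(-1)² = 2, RHS = (-1) - 2 = -3; 2 = -3 — FAILS  ← closest negative counterexample to 0

Answer: x = -1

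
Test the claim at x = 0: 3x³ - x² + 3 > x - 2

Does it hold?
x = 0: LHS = 3·0³ - 0² + 3 = 3, RHS = 0 - 2 = -2; 3 > -2 — holds

The relation is satisfied at x = 0.

Answer: Yes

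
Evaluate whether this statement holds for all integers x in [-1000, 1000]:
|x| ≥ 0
An absolute value is never negative, so the left side is ≥ 0 for every x, while the right side is 0. Tightest case in [-1000, 1000] is x = 0:
x = 0: LHS = |0| = 0; 0 ≥ 0 — holds
Hence LHS − RHS is never negative, i.e. LHS ≥ RHS throughout, so the relation holds for every integer in [-1000, 1000].

No counterexample exists.

Answer: True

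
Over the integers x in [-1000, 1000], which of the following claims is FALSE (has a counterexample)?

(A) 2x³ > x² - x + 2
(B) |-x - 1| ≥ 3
(A) x = 0: LHS = 2·0³ = 0, RHS = 0² - 0 + 2 = 2; 0 > 2 — FAILS
(B) x = 0: LHS = |-0 - 1| = |-1| = 1; 1 ≥ 3 — FAILS

Answer: Both A and B are false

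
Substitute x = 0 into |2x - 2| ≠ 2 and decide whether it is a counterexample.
Substitute x = 0 into the relation:
x = 0: LHS = |2·0 - 2| = |-2| = 2; 2 ≠ 2 — FAILS

Since the claim fails at x = 0, this value is a counterexample.

Answer: Yes, x = 0 is a counterexample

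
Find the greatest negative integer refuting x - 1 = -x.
Testing negative integers from -1 downward:
x = -1: LHS = (-1) - 1 = -2, RHS = -(-1) = 1; -2 = 1 — FAILS  ← closest negative counterexample to 0

Answer: x = -1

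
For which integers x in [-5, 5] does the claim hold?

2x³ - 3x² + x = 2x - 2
Holds for: {1}
Fails for: {-5, -4, -3, -2, -1, 0, 2, 3, 4, 5}

Answer: {1}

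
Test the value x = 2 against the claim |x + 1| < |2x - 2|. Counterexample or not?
Substitute x = 2 into the relation:
x = 2: LHS = |2 + 1| = |3| = 3, RHS = |2·2 - 2| = |2| = 2; 3 < 2 — FAILS

Since the claim fails at x = 2, this value is a counterexample.

Answer: Yes, x = 2 is a counterexample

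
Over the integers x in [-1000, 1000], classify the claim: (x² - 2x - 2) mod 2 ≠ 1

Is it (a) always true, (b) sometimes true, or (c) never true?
Holds at x = 0: LHS = (0² - 2·0 - 2) mod 2 = (-2) mod 2 = 0; 0 ≠ 1 — holds
Fails at x = 1: LHS = (1² - 2·1 - 2) mod 2 = (-3) mod 2 = 1; 1 ≠ 1 — FAILS
It is satisfied by some integers in the range but not all.

Answer: Sometimes true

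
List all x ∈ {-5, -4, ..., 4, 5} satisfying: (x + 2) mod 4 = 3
Holds for: {-3, 1, 5}
Fails for: {-5, -4, -2, -1, 0, 2, 3, 4}

Answer: {-3, 1, 5}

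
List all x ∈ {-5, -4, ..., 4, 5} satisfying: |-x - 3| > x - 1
Over all integers in [-5, 5], LHS − RHS is smallest at x = 0, where it equals 4:
x = 0: LHS = |-0 - 3| = |-3| = 3, RHS = 0 - 1 = -1; 3 > -1 — holds
At the ends of the range:
x = -5: LHS = |-(-5) - 3| = |2| = 2, RHS = (-5) - 1 = -6; 2 > -6 — holds
x = 5: LHS = |-5 - 3| = |-8| = 8, RHS = 5 - 1 = 4; 8 > 4 — holds
Hence LHS − RHS is never zero or negative, i.e. LHS > RHS throughout, so the relation holds for every integer in [-5, 5].

Answer: All integers in [-5, 5]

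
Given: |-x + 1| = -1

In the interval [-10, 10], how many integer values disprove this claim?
Counterexamples in [-10, 10]: {-10, -9, -8, -7, -6, -5, -4, -3, -2, -1, 0, 1, 2, 3, 4, 5, 6, 7, 8, 9, 10}.

Counting them gives 21 values.

Answer: 21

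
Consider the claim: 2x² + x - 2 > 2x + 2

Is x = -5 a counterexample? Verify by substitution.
Substitute x = -5 into the relation:
x = -5: LHS = 2·(-5)² + (-5) - 2 = 43, RHS = 2·(-5) + 2 = -8; 43 > -8 — holds

The claim holds here, so x = -5 is not a counterexample. (A counterexample exists elsewhere, e.g. x = 0.)

Answer: No, x = -5 is not a counterexample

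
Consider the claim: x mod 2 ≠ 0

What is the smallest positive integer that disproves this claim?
Testing positive integers:
x = 1: LHS = 1 mod 2 = 1; 1 ≠ 0 — holds
x = 2: LHS = 2 mod 2 = 0; 0 ≠ 0 — FAILS  ← smallest positive counterexample

Answer: x = 2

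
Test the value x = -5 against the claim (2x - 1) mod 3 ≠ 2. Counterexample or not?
Substitute x = -5 into the relation:
x = -5: LHS = (2·(-5) - 1) mod 3 = (-11) mod 3 = 1; 1 ≠ 2 — holds

The claim holds here, so x = -5 is not a counterexample. (A counterexample exists elsewhere, e.g. x = 0.)

Answer: No, x = -5 is not a counterexample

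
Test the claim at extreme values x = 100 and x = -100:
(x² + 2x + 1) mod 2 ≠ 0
x = 100: LHS = (100² + 2·100 + 1) mod 2 = 10201 mod 2 = 1; 1 ≠ 0 — holds
x = -100: LHS = ((-100)² + 2·(-100) + 1) mod 2 = 9801 mod 2 = 1; 1 ≠ 0 — holds

Answer: Yes, holds for both x = 100 and x = -100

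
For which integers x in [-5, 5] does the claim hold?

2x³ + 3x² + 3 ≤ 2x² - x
Holds for: {-5, -4, -3, -2}
Fails for: {-1, 0, 1, 2, 3, 4, 5}

Answer: {-5, -4, -3, -2}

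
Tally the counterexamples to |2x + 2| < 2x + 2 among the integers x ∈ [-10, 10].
Counterexamples in [-10, 10]: {-10, -9, -8, -7, -6, -5, -4, -3, -2, -1, 0, 1, 2, 3, 4, 5, 6, 7, 8, 9, 10}.

Counting them gives 21 values.

Answer: 21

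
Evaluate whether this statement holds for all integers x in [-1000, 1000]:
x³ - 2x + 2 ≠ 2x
Track d = LHS − RHS over the integers in [-1000, 1000]. Equality would need d = 0, but d changes sign only between consecutive integers, jumping over 0:
x = -3: LHS = (-3)³ - 2·(-3) + 2 = -19, RHS = 2·(-3) = -6; -19 ≠ -6 — holds  (d = -13)
x = -2: LHS = (-2)³ - 2·(-2) + 2 = -2, RHS = 2·(-2) = -4; -2 ≠ -4 — holds  (d = 2)
x = 0: LHS = 0³ - 2·0 + 2 = 2, RHS = 2·0 = 0; 2 ≠ 0 — holds  (d = 2)
x = 1: LHS = 1³ - 2·1 + 2 = 1, RHS = 2·1 = 2; 1 ≠ 2 — holds  (d = -1)
x = 1: LHS = 1³ - 2·1 + 2 = 1, RHS = 2·1 = 2; 1 ≠ 2 — holds  (d = -1)
x = 2: LHS = 2³ - 2·2 + 2 = 6, RHS = 2·2 = 4; 6 ≠ 4 — holds  (d = 2)
Away from these crossings d keeps a constant sign, and checking every integer in [-1000, 1000] confirms d ≠ 0 throughout. Hence the two sides are never equal, so the relation holds for every integer in [-1000, 1000].

No counterexample exists.

Answer: True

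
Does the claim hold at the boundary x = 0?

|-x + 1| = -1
x = 0: LHS = |-0 + 1| = |1| = 1; 1 = -1 — FAILS

The relation fails at x = 0, so x = 0 is a counterexample.

Answer: No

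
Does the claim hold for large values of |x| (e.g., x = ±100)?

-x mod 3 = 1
x = 100: LHS = (-100) mod 3 = 2; 2 = 1 — FAILS
x = -100: LHS = (-(-100)) mod 3 = 100 mod 3 = 1; 1 = 1 — holds

Answer: Partially: fails for x = 100, holds for x = -100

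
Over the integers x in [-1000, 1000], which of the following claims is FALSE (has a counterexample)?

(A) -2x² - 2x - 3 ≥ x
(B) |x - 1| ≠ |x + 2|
(A) x = 0: LHS = -2·0² - 2·0 - 3 = -3; -3 ≥ 0 — FAILS

(B) Track d = LHS − RHS over the integers in [-1000, 1000]. Equality would need d = 0, but d changes sign only between consecutive integers, jumping over 0:
x = -1: LHS = |(-1) - 1| = |-2| = 2, RHS = |(-1) + 2| = |1| = 1; 2 ≠ 1 — holds  (d = 1)
x = 0: LHS = |0 - 1| = |-1| = 1, RHS = |0 + 2| = |2| = 2; 1 ≠ 2 — holds  (d = -1)
Away from these crossings d keeps a constant sign, and checking every integer in [-1000, 1000] confirms d ≠ 0 throughout. Hence the two sides are never equal, so the relation holds for every integer in [-1000, 1000].

Only (A) has a counterexample.

Answer: A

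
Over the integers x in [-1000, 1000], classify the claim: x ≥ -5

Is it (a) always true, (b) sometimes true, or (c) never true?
Holds at x = 0: 0 ≥ -5 — holds
Fails at x = -6: -6 ≥ -5 — FAILS
It is satisfied by some integers in the range but not all.

Answer: Sometimes true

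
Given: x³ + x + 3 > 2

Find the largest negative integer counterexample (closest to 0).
Testing negative integers from -1 downward:
x = -1: LHS = (-1)³ + (-1) + 3 = 1; 1 > 2 — FAILS  ← closest negative counterexample to 0

Answer: x = -1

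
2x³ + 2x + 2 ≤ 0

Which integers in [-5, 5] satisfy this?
Holds for: {-5, -4, -3, -2, -1}
Fails for: {0, 1, 2, 3, 4, 5}

Answer: {-5, -4, -3, -2, -1}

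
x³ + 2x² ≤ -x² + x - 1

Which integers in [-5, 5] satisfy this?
Holds for: {-5, -4}
Fails for: {-3, -2, -1, 0, 1, 2, 3, 4, 5}

Answer: {-5, -4}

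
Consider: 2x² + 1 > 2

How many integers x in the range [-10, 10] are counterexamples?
Counterexamples in [-10, 10]: {0}.

Counting them gives 1 values.

Answer: 1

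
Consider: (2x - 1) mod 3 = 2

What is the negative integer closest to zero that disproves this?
Testing negative integers from -1 downward:
x = -1: LHS = (2·(-1) - 1) mod 3 = (-3) mod 3 = 0; 0 = 2 — FAILS  ← closest negative counterexample to 0

Answer: x = -1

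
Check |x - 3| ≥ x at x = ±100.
x = 100: LHS = |100 - 3| = |97| = 97; 97 ≥ 100 — FAILS
x = -100: LHS = |(-100) - 3| = |-103| = 103; 103 ≥ -100 — holds

Answer: Partially: fails for x = 100, holds for x = -100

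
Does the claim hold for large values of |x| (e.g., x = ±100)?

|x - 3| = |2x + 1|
x = 100: LHS = |100 - 3| = |97| = 97, RHS = |2·100 + 1| = |201| = 201; 97 = 201 — FAILS
x = -100: LHS = |(-100) - 3| = |-103| = 103, RHS = |2·(-100) + 1| = |-199| = 199; 103 = 199 — FAILS

Answer: No, fails for both x = 100 and x = -100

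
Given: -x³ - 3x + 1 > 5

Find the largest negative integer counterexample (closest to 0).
Testing negative integers from -1 downward:
x = -1: LHS = -(-1)³ - 3·(-1) + 1 = 5; 5 > 5 — FAILS  ← closest negative counterexample to 0

Answer: x = -1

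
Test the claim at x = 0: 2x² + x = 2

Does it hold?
x = 0: LHS = 2·0² + 0 = 0; 0 = 2 — FAILS

The relation fails at x = 0, so x = 0 is a counterexample.

Answer: No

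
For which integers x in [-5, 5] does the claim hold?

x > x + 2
Over all integers in [-5, 5], LHS − RHS is largest at x = 0, where it equals -2:
x = 0: RHS = 0 + 2 = 2; 0 > 2 — FAILS
At the ends of the range:
x = -5: RHS = (-5) + 2 = -3; -5 > -3 — FAILS
x = 5: RHS = 5 + 2 = 7; 5 > 7 — FAILS
Hence LHS − RHS is never positive, i.e. LHS ≤ RHS throughout, so the claimed relation (>) fails for every integer in [-5, 5].

Answer: None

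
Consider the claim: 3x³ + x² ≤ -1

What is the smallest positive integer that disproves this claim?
Testing positive integers:
x = 1: LHS = 3·1³ + 1² = 4; 4 ≤ -1 — FAILS  ← smallest positive counterexample

Answer: x = 1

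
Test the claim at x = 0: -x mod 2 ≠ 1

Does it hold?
x = 0: LHS = (-0) mod 2 = 0 mod 2 = 0; 0 ≠ 1 — holds

The relation is satisfied at x = 0.

Answer: Yes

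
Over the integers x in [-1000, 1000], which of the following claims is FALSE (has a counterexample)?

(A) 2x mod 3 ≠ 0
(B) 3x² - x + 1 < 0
(A) x = 0: LHS = (2·0) mod 3 = 0 mod 3 = 0; 0 ≠ 0 — FAILS
(B) x = 0: LHS = 3·0² - 0 + 1 = 1; 1 < 0 — FAILS

Answer: Both A and B are false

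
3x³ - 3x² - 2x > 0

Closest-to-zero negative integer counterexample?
Testing negative integers from -1 downward:
x = -1: LHS = 3·(-1)³ - 3·(-1)² - 2·(-1) = -4; -4 > 0 — FAILS  ← closest negative counterexample to 0

Answer: x = -1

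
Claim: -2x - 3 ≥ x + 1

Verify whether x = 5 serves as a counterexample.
Substitute x = 5 into the relation:
x = 5: LHS = -2·5 - 3 = -13, RHS = 5 + 1 = 6; -13 ≥ 6 — FAILS

Since the claim fails at x = 5, this value is a counterexample.

Answer: Yes, x = 5 is a counterexample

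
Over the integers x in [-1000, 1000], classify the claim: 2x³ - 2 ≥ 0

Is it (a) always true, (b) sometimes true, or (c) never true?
Holds at x = 1: LHS = 2·1³ - 2 = 0; 0 ≥ 0 — holds
Fails at x = 0: LHS = 2·0³ - 2 = -2; -2 ≥ 0 — FAILS
It is satisfied by some integers in the range but not all.

Answer: Sometimes true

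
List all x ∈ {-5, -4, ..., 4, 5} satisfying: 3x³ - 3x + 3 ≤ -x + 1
Holds for: {-5, -4, -3, -2}
Fails for: {-1, 0, 1, 2, 3, 4, 5}

Answer: {-5, -4, -3, -2}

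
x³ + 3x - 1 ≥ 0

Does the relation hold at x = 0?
x = 0: LHS = 0³ + 3·0 - 1 = -1; -1 ≥ 0 — FAILS

The relation fails at x = 0, so x = 0 is a counterexample.

Answer: No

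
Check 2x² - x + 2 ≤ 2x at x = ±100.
x = 100: LHS = 2·100² - 100 + 2 = 19902, RHS = 2·100 = 200; 19902 ≤ 200 — FAILS
x = -100: LHS = 2·(-100)² - (-100) + 2 = 20102, RHS = 2·(-100) = -200; 20102 ≤ -200 — FAILS

Answer: No, fails for both x = 100 and x = -100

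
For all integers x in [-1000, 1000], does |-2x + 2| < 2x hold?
The claim fails at x = 0:
x = 0: LHS = |-2·0 + 2| = |2| = 2, RHS = 2·0 = 0; 2 < 0 — FAILS

Because a single integer refutes it, the statement is false.

Answer: False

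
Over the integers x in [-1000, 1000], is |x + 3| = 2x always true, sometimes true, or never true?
Holds at x = 3: LHS = |3 + 3| = |6| = 6, RHS = 2·3 = 6; 6 = 6 — holds
Fails at x = 0: LHS = |0 + 3| = |3| = 3, RHS = 2·0 = 0; 3 = 0 — FAILS
It is satisfied by some integers in the range but not all.

Answer: Sometimes true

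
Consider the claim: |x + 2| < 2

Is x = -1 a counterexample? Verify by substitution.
Substitute x = -1 into the relation:
x = -1: LHS = |(-1) + 2| = |1| = 1; 1 < 2 — holds

The claim holds here, so x = -1 is not a counterexample. (A counterexample exists elsewhere, e.g. x = 0.)

Answer: No, x = -1 is not a counterexample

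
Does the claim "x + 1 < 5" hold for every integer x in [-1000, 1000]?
The claim fails at x = 4:
x = 4: LHS = 4 + 1 = 5; 5 < 5 — FAILS

Because a single integer refutes it, the statement is false.

Answer: False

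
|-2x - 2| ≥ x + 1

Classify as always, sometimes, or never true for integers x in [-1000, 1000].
Over all integers in [-1000, 1000], LHS − RHS is smallest at x = -1, where it equals 0:
x = -1: LHS = |-2·(-1) - 2| = |0| = 0, RHS = (-1) + 1 = 0; 0 ≥ 0 — holds
At the ends of the range:
x = -1000: LHS = |-2·(-1000) - 2| = |1998| = 1998, RHS = (-1000) + 1 = -999; 1998 ≥ -999 — holds
x = 1000: LHS = |-2·1000 - 2| = |-2002| = 2002, RHS = 1000 + 1 = 1001; 2002 ≥ 1001 — holds
Hence LHS − RHS is never negative, i.e. LHS ≥ RHS throughout, so the relation holds for every integer in [-1000, 1000].

No counterexample exists.

Answer: Always true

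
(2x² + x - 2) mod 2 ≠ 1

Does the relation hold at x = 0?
x = 0: LHS = (2·0² + 0 - 2) mod 2 = (-2) mod 2 = 0; 0 ≠ 1 — holds

The relation is satisfied at x = 0.

Answer: Yes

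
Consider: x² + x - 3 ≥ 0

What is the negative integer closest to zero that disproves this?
Testing negative integers from -1 downward:
x = -1: LHS = (-1)² + (-1) - 3 = -3; -3 ≥ 0 — FAILS  ← closest negative counterexample to 0

Answer: x = -1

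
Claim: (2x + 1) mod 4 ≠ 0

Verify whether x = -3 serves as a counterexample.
Substitute x = -3 into the relation:
x = -3: LHS = (2·(-3) + 1) mod 4 = (-5) mod 4 = 3; 3 ≠ 0 — holds

The relation holds at x = -3, so it is not a counterexample.

Answer: No, x = -3 is not a counterexample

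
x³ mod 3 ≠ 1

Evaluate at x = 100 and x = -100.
x = 100: LHS = (100³) mod 3 = 1000000 mod 3 = 1; 1 ≠ 1 — FAILS
x = -100: LHS = ((-100)³) mod 3 = (-1000000) mod 3 = 2; 2 ≠ 1 — holds

Answer: Partially: fails for x = 100, holds for x = -100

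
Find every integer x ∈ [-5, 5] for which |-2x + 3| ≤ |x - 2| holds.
Holds for: {1}
Fails for: {-5, -4, -3, -2, -1, 0, 2, 3, 4, 5}

Answer: {1}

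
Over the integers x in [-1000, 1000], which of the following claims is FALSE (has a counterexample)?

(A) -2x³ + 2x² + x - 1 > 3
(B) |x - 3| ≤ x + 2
(A) x = 0: LHS = -2·0³ + 2·0² + 0 - 1 = -1; -1 > 3 — FAILS
(B) x = 0: LHS = |0 - 3| = |-3| = 3, RHS = 0 + 2 = 2; 3 ≤ 2 — FAILS

Answer: Both A and B are false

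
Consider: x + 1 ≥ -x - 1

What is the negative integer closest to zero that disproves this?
Testing negative integers from -1 downward:
x = -1: LHS = (-1) + 1 = 0, RHS = -(-1) - 1 = 0; 0 ≥ 0 — holds
x = -2: LHS = (-2) + 1 = -1, RHS = -(-2) - 1 = 1; -1 ≥ 1 — FAILS  ← closest negative counterexample to 0

Answer: x = -2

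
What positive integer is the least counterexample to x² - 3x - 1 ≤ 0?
Testing positive integers:
x = 1: LHS = 1² - 3·1 - 1 = -3; -3 ≤ 0 — holds
x = 2: LHS = 2² - 3·2 - 1 = -3; -3 ≤ 0 — holds
x = 3: LHS = 3² - 3·3 - 1 = -1; -1 ≤ 0 — holds
x = 4: LHS = 4² - 3·4 - 1 = 3; 3 ≤ 0 — FAILS  ← smallest positive counterexample

Answer: x = 4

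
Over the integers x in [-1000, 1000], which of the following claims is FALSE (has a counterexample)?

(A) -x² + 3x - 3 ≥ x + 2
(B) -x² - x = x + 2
(A) x = 0: LHS = -0² + 3·0 - 3 = -3, RHS = 0 + 2 = 2; -3 ≥ 2 — FAILS
(B) x = 0: LHS = -0² - 0 = 0, RHS = 0 + 2 = 2; 0 = 2 — FAILS

Answer: Both A and B are false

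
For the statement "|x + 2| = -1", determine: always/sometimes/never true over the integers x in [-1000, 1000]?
An absolute value is never negative, so the left side is ≥ 0 for every x, while the right side is -1. Tightest case in [-1000, 1000] is x = -2:
x = -2: LHS = |(-2) + 2| = |0| = 0; 0 = -1 — FAILS
Hence LHS − RHS is never 0, i.e. the two sides are never equal, so the claimed relation (=) fails for every integer in [-1000, 1000].

No integer in the range satisfies it.

Answer: Never true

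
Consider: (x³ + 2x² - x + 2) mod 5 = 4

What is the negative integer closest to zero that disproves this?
Testing negative integers from -1 downward:
x = -1: LHS = ((-1)³ + 2·(-1)² - (-1) + 2) mod 5 = 4 mod 5 = 4; 4 = 4 — holds
x = -2: LHS = ((-2)³ + 2·(-2)² - (-2) + 2) mod 5 = 4 mod 5 = 4; 4 = 4 — holds
x = -3: LHS = ((-3)³ + 2·(-3)² - (-3) + 2) mod 5 = (-4) mod 5 = 1; 1 = 4 — FAILS  ← closest negative counterexample to 0

Answer: x = -3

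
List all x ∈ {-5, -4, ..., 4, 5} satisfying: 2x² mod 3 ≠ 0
Holds for: {-5, -4, -2, -1, 1, 2, 4, 5}
Fails for: {-3, 0, 3}

Answer: {-5, -4, -2, -1, 1, 2, 4, 5}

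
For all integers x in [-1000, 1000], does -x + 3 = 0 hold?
The claim fails at x = 0:
x = 0: LHS = -0 + 3 = 3; 3 = 0 — FAILS

Because a single integer refutes it, the statement is false.

Answer: False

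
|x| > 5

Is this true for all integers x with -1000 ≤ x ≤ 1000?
The claim fails at x = 0:
x = 0: LHS = |0| = 0; 0 > 5 — FAILS

Because a single integer refutes it, the statement is false.

Answer: False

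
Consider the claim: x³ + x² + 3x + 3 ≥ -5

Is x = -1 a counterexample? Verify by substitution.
Substitute x = -1 into the relation:
x = -1: LHS = (-1)³ + (-1)² + 3·(-1) + 3 = 0; 0 ≥ -5 — holds

The claim holds here, so x = -1 is not a counterexample. (A counterexample exists elsewhere, e.g. x = -2.)

Answer: No, x = -1 is not a counterexample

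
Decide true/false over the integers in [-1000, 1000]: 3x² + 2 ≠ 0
Over all integers in [-1000, 1000], LHS − RHS is always positive; it is smallest at x = 0, where it equals 2:
x = 0: LHS = 3·0² + 2 = 2; 2 ≠ 0 — holds
At the ends of the range:
x = -1000: LHS = 3·(-1000)² + 2 = 3000002; 3000002 ≠ 0 — holds
x = 1000: LHS = 3·1000² + 2 = 3000002; 3000002 ≠ 0 — holds
Hence LHS − RHS is never 0, i.e. the two sides are never equal, so the relation holds for every integer in [-1000, 1000].

No counterexample exists.

Answer: True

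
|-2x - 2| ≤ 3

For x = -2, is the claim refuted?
Substitute x = -2 into the relation:
x = -2: LHS = |-2·(-2) - 2| = |2| = 2; 2 ≤ 3 — holds

The claim holds here, so x = -2 is not a counterexample. (A counterexample exists elsewhere, e.g. x = 1.)

Answer: No, x = -2 is not a counterexample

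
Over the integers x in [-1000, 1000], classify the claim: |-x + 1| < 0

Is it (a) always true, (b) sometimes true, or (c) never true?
An absolute value is never negative, so the left side is ≥ 0 for every x, while the right side is 0. Tightest case in [-1000, 1000] is x = 1:
x = 1: LHS = |-1 + 1| = |0| = 0; 0 < 0 — FAILS
Hence LHS − RHS is never negative, i.e. LHS ≥ RHS throughout, so the claimed relation (<) fails for every integer in [-1000, 1000].

No integer in the range satisfies it.

Answer: Never true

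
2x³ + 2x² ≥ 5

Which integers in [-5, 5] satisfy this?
Holds for: {2, 3, 4, 5}
Fails for: {-5, -4, -3, -2, -1, 0, 1}

Answer: {2, 3, 4, 5}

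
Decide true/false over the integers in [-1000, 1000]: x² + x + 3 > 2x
Over all integers in [-1000, 1000], LHS − RHS is smallest at x = 0, where it equals 3:
x = 0: LHS = 0² + 0 + 3 = 3, RHS = 2·0 = 0; 3 > 0 — holds
At the ends of the range:
x = -1000: LHS = (-1000)² + (-1000) + 3 = 999003, RHS = 2·(-1000) = -2000; 999003 > -2000 — holds
x = 1000: LHS = 1000² + 1000 + 3 = 1001003, RHS = 2·1000 = 2000; 1001003 > 2000 — holds
Hence LHS − RHS is never zero or negative, i.e. LHS > RHS throughout, so the relation holds for every integer in [-1000, 1000].

No counterexample exists.

Answer: True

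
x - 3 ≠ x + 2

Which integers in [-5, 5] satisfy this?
Over all integers in [-5, 5], LHS − RHS is always negative; it is closest to 0 at x = 0, where it equals -5:
x = 0: LHS = 0 - 3 = -3, RHS = 0 + 2 = 2; -3 ≠ 2 — holds
At the ends of the range:
x = -5: LHS = (-5) - 3 = -8, RHS = (-5) + 2 = -3; -8 ≠ -3 — holds
x = 5: LHS = 5 - 3 = 2, RHS = 5 + 2 = 7; 2 ≠ 7 — holds
Hence LHS − RHS is never 0, i.e. the two sides are never equal, so the relation holds for every integer in [-5, 5].

Answer: All integers in [-5, 5]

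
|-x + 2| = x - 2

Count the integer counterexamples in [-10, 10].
Counterexamples in [-10, 10]: {-10, -9, -8, -7, -6, -5, -4, -3, -2, -1, 0, 1}.

Counting them gives 12 values.

Answer: 12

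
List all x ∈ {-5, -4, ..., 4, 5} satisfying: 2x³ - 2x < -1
Holds for: {-5, -4, -3, -2}
Fails for: {-1, 0, 1, 2, 3, 4, 5}

Answer: {-5, -4, -3, -2}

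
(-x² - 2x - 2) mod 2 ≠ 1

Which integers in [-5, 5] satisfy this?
Holds for: {-4, -2, 0, 2, 4}
Fails for: {-5, -3, -1, 1, 3, 5}

Answer: {-4, -2, 0, 2, 4}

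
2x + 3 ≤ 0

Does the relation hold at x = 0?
x = 0: LHS = 2·0 + 3 = 3; 3 ≤ 0 — FAILS

The relation fails at x = 0, so x = 0 is a counterexample.

Answer: No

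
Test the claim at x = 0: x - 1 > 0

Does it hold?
x = 0: LHS = 0 - 1 = -1; -1 > 0 — FAILS

The relation fails at x = 0, so x = 0 is a counterexample.

Answer: No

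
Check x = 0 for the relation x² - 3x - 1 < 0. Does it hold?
x = 0: LHS = 0² - 3·0 - 1 = -1; -1 < 0 — holds

The relation is satisfied at x = 0.

Answer: Yes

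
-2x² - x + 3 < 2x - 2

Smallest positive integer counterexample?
Testing positive integers:
x = 1: LHS = -2·1² - 1 + 3 = 0, RHS = 2·1 - 2 = 0; 0 < 0 — FAILS  ← smallest positive counterexample

Answer: x = 1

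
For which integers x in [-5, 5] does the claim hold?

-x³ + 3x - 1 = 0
Track d = LHS − RHS over the integers in [-5, 5]. Equality would need d = 0, but d changes sign only between consecutive integers, jumping over 0:
x = -2: LHS = -(-2)³ + 3·(-2) - 1 = 1; 1 = 0 — FAILS  (d = 1)
x = -1: LHS = -(-1)³ + 3·(-1) - 1 = -3; -3 = 0 — FAILS  (d = -3)
x = 0: LHS = -0³ + 3·0 - 1 = -1; -1 = 0 — FAILS  (d = -1)
x = 1: LHS = -1³ + 3·1 - 1 = 1; 1 = 0 — FAILS  (d = 1)
x = 1: LHS = -1³ + 3·1 - 1 = 1; 1 = 0 — FAILS  (d = 1)
x = 2: LHS = -2³ + 3·2 - 1 = -3; -3 = 0 — FAILS  (d = -3)
Away from these crossings d keeps a constant sign, and checking every integer in [-5, 5] confirms d ≠ 0 throughout. Hence the two sides are never equal, so the claimed relation (=) fails for every integer in [-5, 5].

Answer: None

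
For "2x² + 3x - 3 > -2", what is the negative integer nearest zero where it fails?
Testing negative integers from -1 downward:
x = -1: LHS = 2·(-1)² + 3·(-1) - 3 = -4; -4 > -2 — FAILS  ← closest negative counterexample to 0

Answer: x = -1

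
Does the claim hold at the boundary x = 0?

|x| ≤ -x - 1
x = 0: LHS = |0| = 0, RHS = -0 - 1 = -1; 0 ≤ -1 — FAILS

The relation fails at x = 0, so x = 0 is a counterexample.

Answer: No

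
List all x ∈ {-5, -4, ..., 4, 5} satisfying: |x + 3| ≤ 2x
Holds for: {3, 4, 5}
Fails for: {-5, -4, -3, -2, -1, 0, 1, 2}

Answer: {3, 4, 5}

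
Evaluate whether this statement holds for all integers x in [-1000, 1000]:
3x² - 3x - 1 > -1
The claim fails at x = 0:
x = 0: LHS = 3·0² - 3·0 - 1 = -1; -1 > -1 — FAILS

Because a single integer refutes it, the statement is false.

Answer: False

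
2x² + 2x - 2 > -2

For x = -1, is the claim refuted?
Substitute x = -1 into the relation:
x = -1: LHS = 2·(-1)² + 2·(-1) - 2 = -2; -2 > -2 — FAILS

Since the claim fails at x = -1, this value is a counterexample.

Answer: Yes, x = -1 is a counterexample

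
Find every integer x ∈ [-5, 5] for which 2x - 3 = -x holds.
Holds for: {1}
Fails for: {-5, -4, -3, -2, -1, 0, 2, 3, 4, 5}

Answer: {1}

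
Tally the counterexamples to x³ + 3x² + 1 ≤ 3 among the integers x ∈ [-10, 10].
Counterexamples in [-10, 10]: {-2, 1, 2, 3, 4, 5, 6, 7, 8, 9, 10}.

Counting them gives 11 values.

Answer: 11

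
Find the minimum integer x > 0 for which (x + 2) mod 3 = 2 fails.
Testing positive integers:
x = 1: LHS = (1 + 2) mod 3 = 3 mod 3 = 0; 0 = 2 — FAILS  ← smallest positive counterexample

Answer: x = 1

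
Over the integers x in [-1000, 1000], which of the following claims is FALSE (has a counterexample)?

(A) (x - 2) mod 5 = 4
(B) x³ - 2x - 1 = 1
(A) x = 0: LHS = (0 - 2) mod 5 = (-2) mod 5 = 3; 3 = 4 — FAILS
(B) x = 0: LHS = 0³ - 2·0 - 1 = -1; -1 = 1 — FAILS

Answer: Both A and B are false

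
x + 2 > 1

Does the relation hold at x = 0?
x = 0: LHS = 0 + 2 = 2; 2 > 1 — holds

The relation is satisfied at x = 0.

Answer: Yes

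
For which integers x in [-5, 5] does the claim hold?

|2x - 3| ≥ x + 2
Holds for: {-5, -4, -3, -2, -1, 0, 5}
Fails for: {1, 2, 3, 4}

Answer: {-5, -4, -3, -2, -1, 0, 5}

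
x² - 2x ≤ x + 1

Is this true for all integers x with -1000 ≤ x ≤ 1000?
The claim fails at x = -1:
x = -1: LHS = (-1)² - 2·(-1) = 3, RHS = (-1) + 1 = 0; 3 ≤ 0 — FAILS

Because a single integer refutes it, the statement is false.

Answer: False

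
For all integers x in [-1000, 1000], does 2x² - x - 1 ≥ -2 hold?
Over all integers in [-1000, 1000], LHS − RHS is smallest at x = 0, where it equals 1:
x = 0: LHS = 2·0² - 0 - 1 = -1; -1 ≥ -2 — holds
At the ends of the range:
x = -1000: LHS = 2·(-1000)² - (-1000) - 1 = 2000999; 2000999 ≥ -2 — holds
x = 1000: LHS = 2·1000² - 1000 - 1 = 1998999; 1998999 ≥ -2 — holds
Hence LHS − RHS is never negative, i.e. LHS ≥ RHS throughout, so the relation holds for every integer in [-1000, 1000].

No counterexample exists.

Answer: True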